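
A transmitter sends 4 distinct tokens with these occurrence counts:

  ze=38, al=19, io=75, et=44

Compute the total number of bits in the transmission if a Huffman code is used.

Greedily combine the two least-frequent nodes:
combine al(19), ze(38) → 57
combine et(44), 57 → 101
combine io(75), 101 → 176
The encoded length is the sum of every internal node's weight: 57 + 101 + 176 = 334 bits.

334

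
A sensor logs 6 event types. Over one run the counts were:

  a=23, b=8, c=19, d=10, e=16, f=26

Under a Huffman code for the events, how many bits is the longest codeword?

Merge the two lowest-weight nodes at each step:
combine b(8), d(10) → 18
combine e(16), 18 → 34
combine c(19), a(23) → 42
combine f(26), 34 → 60
combine 42, 60 → 102
Maximum depth reached is 4.

4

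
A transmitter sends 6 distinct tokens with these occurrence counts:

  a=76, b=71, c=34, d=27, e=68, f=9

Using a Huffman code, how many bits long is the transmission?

Greedily combine the two least-frequent nodes:
f(9) + d(27) → 36
c(34) + 36 → 70
e(68) + 70 → 138
b(71) + a(76) → 147
138 + 147 → 285
Each symbol's bit-cost is frequency × depth; summing gives 676 bits (equivalently 36 + 70 + 138 + 147 + 285).

676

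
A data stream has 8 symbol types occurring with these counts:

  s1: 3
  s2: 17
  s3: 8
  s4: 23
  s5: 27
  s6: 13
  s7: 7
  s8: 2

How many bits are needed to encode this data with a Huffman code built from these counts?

Build the Huffman tree bottom-up:
combine s8(2), s1(3) → 5
combine 5, s7(7) → 12
combine s3(8), 12 → 20
combine s6(13), s2(17) → 30
combine 20, s4(23) → 43
combine s5(27), 30 → 57
combine 43, 57 → 100
Each symbol's bit-cost is frequency × depth; summing gives 267 bits (equivalently 5 + 12 + 20 + 30 + 43 + 57 + 100).

267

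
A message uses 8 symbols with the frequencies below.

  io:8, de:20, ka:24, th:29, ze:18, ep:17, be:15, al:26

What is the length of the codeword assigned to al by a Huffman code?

Build the tree from the bottom:
merge io(8) and be(15): 23
merge ep(17) and ze(18): 35
merge de(20) and 23: 43
merge ka(24) and al(26): 50
merge th(29) and 35: 64
merge 43 and 50: 93
merge 64 and 93: 157
al's leaf is at depth 3, giving a 3-bit codeword.

3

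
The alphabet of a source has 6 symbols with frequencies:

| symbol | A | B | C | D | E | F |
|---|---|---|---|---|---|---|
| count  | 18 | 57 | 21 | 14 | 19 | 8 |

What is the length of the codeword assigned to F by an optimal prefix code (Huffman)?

Build the tree from the bottom:
merge F(8) and D(14): 22
merge A(18) and E(19): 37
merge C(21) and 22: 43
merge 37 and 43: 80
merge B(57) and 80: 137
F's leaf is at depth 4, giving a 4-bit codeword.

4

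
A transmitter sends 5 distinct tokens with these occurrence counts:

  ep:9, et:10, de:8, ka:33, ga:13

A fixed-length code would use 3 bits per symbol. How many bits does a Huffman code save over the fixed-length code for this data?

Fixed-length: 3 bits × 73 symbols = 219 bits.
Huffman merges:
de(8) + ep(9) → 17
et(10) + ga(13) → 23
17 + 23 → 40
ka(33) + 40 → 73
Huffman total = 17 + 23 + 40 + 73 = 153 bits.
Saving = 219 − 153 = 66 bits.

66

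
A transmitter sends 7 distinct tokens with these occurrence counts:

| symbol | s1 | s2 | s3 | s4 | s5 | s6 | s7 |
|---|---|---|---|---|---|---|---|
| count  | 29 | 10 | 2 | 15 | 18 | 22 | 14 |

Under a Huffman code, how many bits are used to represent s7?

3

Repeatedly merge the two smallest:
merge s3(2) and s2(10): 12
merge 12 and s7(14): 26
merge s4(15) and s5(18): 33
merge s6(22) and 26: 48
merge s1(29) and 33: 62
merge 48 and 62: 110
s7 sits 3 levels below the root, so its codeword is 3 bits.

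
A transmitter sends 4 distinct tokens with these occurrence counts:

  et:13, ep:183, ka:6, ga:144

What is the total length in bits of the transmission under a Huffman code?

Greedily combine the two least-frequent nodes:
merge ka(6) and et(13): 19
merge 19 and ga(144): 163
merge 163 and ep(183): 346
Each symbol's bit-cost is frequency × depth; summing gives 528 bits (equivalently 19 + 163 + 346).

528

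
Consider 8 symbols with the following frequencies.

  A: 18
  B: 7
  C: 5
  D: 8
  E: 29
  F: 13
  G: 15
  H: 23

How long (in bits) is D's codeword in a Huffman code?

Huffman merges, smallest pair first:
merge C(5) and B(7): 12
merge D(8) and 12: 20
merge F(13) and G(15): 28
merge A(18) and 20: 38
merge H(23) and 28: 51
merge E(29) and 38: 67
merge 51 and 67: 118
The subtree containing D is merged 4 times, so code length = 4.

4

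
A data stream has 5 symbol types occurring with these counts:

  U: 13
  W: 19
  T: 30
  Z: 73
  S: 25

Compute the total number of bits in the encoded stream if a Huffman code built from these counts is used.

Greedily combine the two least-frequent nodes:
combine U(13), W(19) → 32
combine S(25), T(30) → 55
combine 32, 55 → 87
combine Z(73), 87 → 160
Total encoded bits = sum of merged weights = 32 + 55 + 87 + 160 = 334.

334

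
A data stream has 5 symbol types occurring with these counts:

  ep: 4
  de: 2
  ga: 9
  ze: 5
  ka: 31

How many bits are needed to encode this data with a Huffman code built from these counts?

Merge the two smallest weights repeatedly:
combine de(2), ep(4) → 6
combine ze(5), 6 → 11
combine ga(9), 11 → 20
combine 20, ka(31) → 51
Each symbol's bit-cost is frequency × depth; summing gives 88 bits (equivalently 6 + 11 + 20 + 51).

88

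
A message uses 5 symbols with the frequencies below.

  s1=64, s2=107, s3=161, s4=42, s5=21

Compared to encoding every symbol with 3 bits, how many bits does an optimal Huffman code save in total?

366

Fixed-length: 3 bits × 395 symbols = 1185 bits.
Huffman merges:
s5(21) + s4(42) → 63
63 + s1(64) → 127
s2(107) + 127 → 234
s3(161) + 234 → 395
Huffman total = 63 + 127 + 234 + 395 = 819 bits.
Saving = 1185 − 819 = 366 bits.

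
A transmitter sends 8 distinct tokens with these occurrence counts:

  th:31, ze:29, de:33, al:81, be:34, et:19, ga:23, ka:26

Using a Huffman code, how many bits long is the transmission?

Merge the two smallest weights repeatedly:
merge et(19) and ga(23): 42
merge ka(26) and ze(29): 55
merge th(31) and de(33): 64
merge be(34) and 42: 76
merge 55 and 64: 119
merge 76 and al(81): 157
merge 119 and 157: 276
Each symbol's bit-cost is frequency × depth; summing gives 789 bits (equivalently 42 + 55 + 64 + 76 + 119 + 157 + 276).

789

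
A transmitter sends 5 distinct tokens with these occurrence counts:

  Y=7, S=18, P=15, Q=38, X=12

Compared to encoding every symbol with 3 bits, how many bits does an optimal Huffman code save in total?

Fixed-length: 3 bits × 90 symbols = 270 bits.
Huffman merges:
combine Y(7), X(12) → 19
combine P(15), S(18) → 33
combine 19, 33 → 52
combine Q(38), 52 → 90
Huffman total = 19 + 33 + 52 + 90 = 194 bits.
Saving = 270 − 194 = 76 bits.

76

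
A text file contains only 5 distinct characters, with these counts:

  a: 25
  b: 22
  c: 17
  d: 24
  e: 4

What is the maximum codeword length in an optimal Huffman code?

Merge the two lowest-weight nodes at each step:
merge e(4) and c(17): 21
merge 21 and b(22): 43
merge d(24) and a(25): 49
merge 43 and 49: 92
Maximum depth reached is 3.

3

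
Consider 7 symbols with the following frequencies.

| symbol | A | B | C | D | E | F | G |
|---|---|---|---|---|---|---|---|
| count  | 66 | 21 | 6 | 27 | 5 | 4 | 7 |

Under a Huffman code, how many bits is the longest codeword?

5

Merge the two lowest-weight nodes at each step:
combine F(4), E(5) → 9
combine C(6), G(7) → 13
combine 9, 13 → 22
combine B(21), 22 → 43
combine D(27), 43 → 70
combine A(66), 70 → 136
The rarest symbols sit at the bottom; the longest codeword is 5 bits.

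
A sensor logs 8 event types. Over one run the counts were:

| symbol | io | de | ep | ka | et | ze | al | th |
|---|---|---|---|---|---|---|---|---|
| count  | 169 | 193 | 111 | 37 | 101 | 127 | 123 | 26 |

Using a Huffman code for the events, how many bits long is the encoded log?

2526

Merge the two smallest weights repeatedly:
combine th(26), ka(37) → 63
combine 63, et(101) → 164
combine ep(111), al(123) → 234
combine ze(127), 164 → 291
combine io(169), de(193) → 362
combine 234, 291 → 525
combine 362, 525 → 887
Total encoded bits = sum of merged weights = 63 + 164 + 234 + 291 + 362 + 525 + 887 = 2526.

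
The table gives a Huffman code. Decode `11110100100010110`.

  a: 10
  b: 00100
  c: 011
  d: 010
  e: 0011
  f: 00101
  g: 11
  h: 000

ggddfa

Read left to right; each codeword is recognised as soon as it completes (prefix code):
  11→g | 11→g | 010→d | 010→d | 00101→f | 10→a
Decoded message: ggddfa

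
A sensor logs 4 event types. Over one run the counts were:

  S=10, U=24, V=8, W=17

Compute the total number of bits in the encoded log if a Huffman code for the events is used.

Merge the two smallest weights repeatedly:
combine V(8), S(10) → 18
combine W(17), 18 → 35
combine U(24), 35 → 59
Each symbol's bit-cost is frequency × depth; summing gives 112 bits (equivalently 18 + 35 + 59).

112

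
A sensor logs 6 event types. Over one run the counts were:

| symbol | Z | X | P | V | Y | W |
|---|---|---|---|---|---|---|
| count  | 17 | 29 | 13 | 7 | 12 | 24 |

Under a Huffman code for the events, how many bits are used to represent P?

Huffman merges, smallest pair first:
merge V(7) and Y(12): 19
merge P(13) and Z(17): 30
merge 19 and W(24): 43
merge X(29) and 30: 59
merge 43 and 59: 102
P sits 3 levels below the root, so its codeword is 3 bits.

3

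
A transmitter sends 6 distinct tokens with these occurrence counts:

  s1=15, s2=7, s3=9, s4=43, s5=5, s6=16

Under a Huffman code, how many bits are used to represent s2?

4

Repeatedly merge the two smallest:
s5(5) + s2(7) → 12
s3(9) + 12 → 21
s1(15) + s6(16) → 31
21 + 31 → 52
s4(43) + 52 → 95
s2 sits 4 levels below the root, so its codeword is 4 bits.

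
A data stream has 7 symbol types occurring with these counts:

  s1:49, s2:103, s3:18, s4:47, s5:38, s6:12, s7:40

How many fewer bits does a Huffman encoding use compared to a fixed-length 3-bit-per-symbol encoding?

Fixed-length: 3 bits × 307 symbols = 921 bits.
Huffman merges:
combine s6(12), s3(18) → 30
combine 30, s5(38) → 68
combine s7(40), s4(47) → 87
combine s1(49), 68 → 117
combine 87, s2(103) → 190
combine 117, 190 → 307
Huffman total = 30 + 68 + 87 + 117 + 190 + 307 = 799 bits.
Saving = 921 − 799 = 122 bits.

122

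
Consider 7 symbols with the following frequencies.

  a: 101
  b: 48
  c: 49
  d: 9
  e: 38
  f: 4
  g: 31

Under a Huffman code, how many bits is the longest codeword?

Merge the two lowest-weight nodes at each step:
merge f(4) and d(9): 13
merge 13 and g(31): 44
merge e(38) and 44: 82
merge b(48) and c(49): 97
merge 82 and 97: 179
merge a(101) and 179: 280
The rarest symbols sit at the bottom; the longest codeword is 5 bits.

5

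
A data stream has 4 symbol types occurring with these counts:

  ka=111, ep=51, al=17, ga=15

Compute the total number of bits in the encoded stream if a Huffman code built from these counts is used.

Greedily combine the two least-frequent nodes:
merge ga(15) and al(17): 32
merge 32 and ep(51): 83
merge 83 and ka(111): 194
The encoded length is the sum of every internal node's weight: 32 + 83 + 194 = 309 bits.

309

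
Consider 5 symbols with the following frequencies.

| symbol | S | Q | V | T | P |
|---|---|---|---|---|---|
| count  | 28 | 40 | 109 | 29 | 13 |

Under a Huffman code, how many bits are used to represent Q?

Build the tree from the bottom:
P(13) + S(28) → 41
T(29) + Q(40) → 69
41 + 69 → 110
V(109) + 110 → 219
Q sits 3 levels below the root, so its codeword is 3 bits.

3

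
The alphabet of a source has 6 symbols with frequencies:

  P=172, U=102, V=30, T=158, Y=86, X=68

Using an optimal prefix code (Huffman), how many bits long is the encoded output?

1514

Merge the two smallest weights repeatedly:
merge V(30) and X(68): 98
merge Y(86) and 98: 184
merge U(102) and T(158): 260
merge P(172) and 184: 356
merge 260 and 356: 616
The encoded length is the sum of every internal node's weight: 98 + 184 + 260 + 356 + 616 = 1514 bits.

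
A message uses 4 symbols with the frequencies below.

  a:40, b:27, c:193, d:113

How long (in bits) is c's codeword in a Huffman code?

Huffman merges, smallest pair first:
combine b(27), a(40) → 67
combine 67, d(113) → 180
combine 180, c(193) → 373
c is a child of the root — depth 1, so its codeword is a single bit.

1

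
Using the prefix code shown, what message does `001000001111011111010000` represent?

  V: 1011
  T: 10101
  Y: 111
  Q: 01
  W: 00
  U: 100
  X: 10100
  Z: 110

Read left to right; each codeword is recognised as soon as it completes (prefix code):
  00→W | 100→U | 00→W | 01→Q | 111→Y | 01→Q | 111→Y | 10100→X | 00→W
Decoded message: WUWQYQYXW

WUWQYQYXW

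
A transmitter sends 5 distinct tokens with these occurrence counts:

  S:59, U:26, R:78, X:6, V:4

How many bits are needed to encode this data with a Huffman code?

Merge the two smallest weights repeatedly:
combine V(4), X(6) → 10
combine 10, U(26) → 36
combine 36, S(59) → 95
combine R(78), 95 → 173
Each symbol's bit-cost is frequency × depth; summing gives 314 bits (equivalently 10 + 36 + 95 + 173).

314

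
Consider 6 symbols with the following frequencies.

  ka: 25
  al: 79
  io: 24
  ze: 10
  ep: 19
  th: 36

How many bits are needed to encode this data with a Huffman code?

Merge the two smallest weights repeatedly:
combine ze(10), ep(19) → 29
combine io(24), ka(25) → 49
combine 29, th(36) → 65
combine 49, 65 → 114
combine al(79), 114 → 193
Each symbol's bit-cost is frequency × depth; summing gives 450 bits (equivalently 29 + 49 + 65 + 114 + 193).

450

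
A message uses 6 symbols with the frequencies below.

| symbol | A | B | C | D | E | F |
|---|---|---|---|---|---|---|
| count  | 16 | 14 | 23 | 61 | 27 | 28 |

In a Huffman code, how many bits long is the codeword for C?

3

Repeatedly merge the two smallest:
combine B(14), A(16) → 30
combine C(23), E(27) → 50
combine F(28), 30 → 58
combine 50, 58 → 108
combine D(61), 108 → 169
The subtree containing C is merged 3 times, so code length = 3.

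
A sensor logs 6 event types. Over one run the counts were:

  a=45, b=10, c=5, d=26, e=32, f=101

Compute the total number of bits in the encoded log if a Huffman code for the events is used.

466

Merge the two smallest weights repeatedly:
merge c(5) and b(10): 15
merge 15 and d(26): 41
merge e(32) and 41: 73
merge a(45) and 73: 118
merge f(101) and 118: 219
Total encoded bits = sum of merged weights = 15 + 41 + 73 + 118 + 219 = 466.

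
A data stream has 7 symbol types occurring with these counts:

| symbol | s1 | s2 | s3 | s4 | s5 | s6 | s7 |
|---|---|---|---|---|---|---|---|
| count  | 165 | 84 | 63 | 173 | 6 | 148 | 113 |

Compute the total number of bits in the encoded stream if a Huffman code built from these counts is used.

1987

Merge the two smallest weights repeatedly:
combine s5(6), s3(63) → 69
combine 69, s2(84) → 153
combine s7(113), s6(148) → 261
combine 153, s1(165) → 318
combine s4(173), 261 → 434
combine 318, 434 → 752
Each symbol's bit-cost is frequency × depth; summing gives 1987 bits (equivalently 69 + 153 + 261 + 318 + 434 + 752).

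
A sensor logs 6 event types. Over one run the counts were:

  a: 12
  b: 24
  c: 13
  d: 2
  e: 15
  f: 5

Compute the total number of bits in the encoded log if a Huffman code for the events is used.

168

Build the Huffman tree bottom-up:
merge d(2) and f(5): 7
merge 7 and a(12): 19
merge c(13) and e(15): 28
merge 19 and b(24): 43
merge 28 and 43: 71
Each symbol's bit-cost is frequency × depth; summing gives 168 bits (equivalently 7 + 19 + 28 + 43 + 71).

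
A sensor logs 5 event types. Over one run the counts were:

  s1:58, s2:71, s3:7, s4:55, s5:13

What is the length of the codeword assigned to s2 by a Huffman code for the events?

2

Huffman merges, smallest pair first:
s3(7) + s5(13) → 20
20 + s4(55) → 75
s1(58) + s2(71) → 129
75 + 129 → 204
The subtree containing s2 is merged 2 times, so code length = 2.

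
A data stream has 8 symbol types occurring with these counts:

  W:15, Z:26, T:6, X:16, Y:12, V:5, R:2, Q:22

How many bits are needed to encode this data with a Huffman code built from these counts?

Merge the two smallest weights repeatedly:
combine R(2), V(5) → 7
combine T(6), 7 → 13
combine Y(12), 13 → 25
combine W(15), X(16) → 31
combine Q(22), 25 → 47
combine Z(26), 31 → 57
combine 47, 57 → 104
Each symbol's bit-cost is frequency × depth; summing gives 284 bits (equivalently 7 + 13 + 25 + 31 + 47 + 57 + 104).

284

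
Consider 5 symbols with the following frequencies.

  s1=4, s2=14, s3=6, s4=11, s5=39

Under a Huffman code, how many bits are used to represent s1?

Repeatedly merge the two smallest:
merge s1(4) and s3(6): 10
merge 10 and s4(11): 21
merge s2(14) and 21: 35
merge 35 and s5(39): 74
s1 sits 4 levels below the root, so its codeword is 4 bits.

4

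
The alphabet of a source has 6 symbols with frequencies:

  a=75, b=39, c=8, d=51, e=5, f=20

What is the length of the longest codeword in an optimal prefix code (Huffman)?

Merge the two lowest-weight nodes at each step:
merge e(5) and c(8): 13
merge 13 and f(20): 33
merge 33 and b(39): 72
merge d(51) and 72: 123
merge a(75) and 123: 198
The rarest symbols sit at the bottom; the longest codeword is 5 bits.

5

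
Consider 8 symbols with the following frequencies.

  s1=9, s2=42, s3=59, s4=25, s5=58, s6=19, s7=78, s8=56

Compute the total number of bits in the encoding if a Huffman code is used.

982

Greedily combine the two least-frequent nodes:
combine s1(9), s6(19) → 28
combine s4(25), 28 → 53
combine s2(42), 53 → 95
combine s8(56), s5(58) → 114
combine s3(59), s7(78) → 137
combine 95, 114 → 209
combine 137, 209 → 346
Each symbol's bit-cost is frequency × depth; summing gives 982 bits (equivalently 28 + 53 + 95 + 114 + 137 + 209 + 346).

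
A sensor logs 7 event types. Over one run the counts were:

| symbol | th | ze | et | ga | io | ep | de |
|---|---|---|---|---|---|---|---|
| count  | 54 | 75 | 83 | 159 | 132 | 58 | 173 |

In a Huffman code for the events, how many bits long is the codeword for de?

2

Build the tree from the bottom:
combine th(54), ep(58) → 112
combine ze(75), et(83) → 158
combine 112, io(132) → 244
combine 158, ga(159) → 317
combine de(173), 244 → 417
combine 317, 417 → 734
de's leaf is at depth 2, giving a 2-bit codeword.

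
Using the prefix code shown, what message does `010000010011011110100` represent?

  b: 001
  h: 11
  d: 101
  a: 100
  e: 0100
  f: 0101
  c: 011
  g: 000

egahche

Read left to right; each codeword is recognised as soon as it completes (prefix code):
  0100→e | 000→g | 100→a | 11→h | 011→c | 11→h | 0100→e
Decoded message: egahche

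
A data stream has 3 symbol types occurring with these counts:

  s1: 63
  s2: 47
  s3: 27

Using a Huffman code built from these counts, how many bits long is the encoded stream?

Build the Huffman tree bottom-up:
merge s3(27) and s2(47): 74
merge s1(63) and 74: 137
The encoded length is the sum of every internal node's weight: 74 + 137 = 211 bits.

211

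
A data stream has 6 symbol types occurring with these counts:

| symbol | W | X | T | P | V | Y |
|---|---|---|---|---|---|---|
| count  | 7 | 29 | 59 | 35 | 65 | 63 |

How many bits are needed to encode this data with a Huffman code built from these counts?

623

Greedily combine the two least-frequent nodes:
merge W(7) and X(29): 36
merge P(35) and 36: 71
merge T(59) and Y(63): 122
merge V(65) and 71: 136
merge 122 and 136: 258
Total encoded bits = sum of merged weights = 36 + 71 + 122 + 136 + 258 = 623.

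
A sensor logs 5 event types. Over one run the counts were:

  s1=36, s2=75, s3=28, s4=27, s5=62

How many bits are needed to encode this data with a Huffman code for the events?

511

Merge the two smallest weights repeatedly:
combine s4(27), s3(28) → 55
combine s1(36), 55 → 91
combine s5(62), s2(75) → 137
combine 91, 137 → 228
The encoded length is the sum of every internal node's weight: 55 + 91 + 137 + 228 = 511 bits.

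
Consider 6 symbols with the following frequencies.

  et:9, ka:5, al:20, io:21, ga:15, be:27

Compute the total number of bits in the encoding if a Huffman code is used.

237

Merge the two smallest weights repeatedly:
combine ka(5), et(9) → 14
combine 14, ga(15) → 29
combine al(20), io(21) → 41
combine be(27), 29 → 56
combine 41, 56 → 97
Total encoded bits = sum of merged weights = 14 + 29 + 41 + 56 + 97 = 237.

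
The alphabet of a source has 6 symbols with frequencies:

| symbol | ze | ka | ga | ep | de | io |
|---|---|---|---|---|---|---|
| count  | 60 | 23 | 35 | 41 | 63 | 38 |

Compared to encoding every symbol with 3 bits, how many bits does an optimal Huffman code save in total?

Fixed-length: 3 bits × 260 symbols = 780 bits.
Huffman merges:
ka(23) + ga(35) → 58
io(38) + ep(41) → 79
58 + ze(60) → 118
de(63) + 79 → 142
118 + 142 → 260
Huffman total = 58 + 79 + 118 + 142 + 260 = 657 bits.
Saving = 780 − 657 = 123 bits.

123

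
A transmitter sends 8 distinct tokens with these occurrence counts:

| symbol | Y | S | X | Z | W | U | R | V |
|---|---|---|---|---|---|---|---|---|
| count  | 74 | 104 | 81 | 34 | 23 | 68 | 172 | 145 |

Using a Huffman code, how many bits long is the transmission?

1968

Greedily combine the two least-frequent nodes:
W(23) + Z(34) → 57
57 + U(68) → 125
Y(74) + X(81) → 155
S(104) + 125 → 229
V(145) + 155 → 300
R(172) + 229 → 401
300 + 401 → 701
The encoded length is the sum of every internal node's weight: 57 + 125 + 155 + 229 + 300 + 401 + 701 = 1968 bits.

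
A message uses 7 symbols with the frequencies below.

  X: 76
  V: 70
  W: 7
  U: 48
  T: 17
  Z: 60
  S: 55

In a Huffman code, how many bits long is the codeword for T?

Huffman merges, smallest pair first:
W(7) + T(17) → 24
24 + U(48) → 72
S(55) + Z(60) → 115
V(70) + 72 → 142
X(76) + 115 → 191
142 + 191 → 333
T sits 4 levels below the root, so its codeword is 4 bits.

4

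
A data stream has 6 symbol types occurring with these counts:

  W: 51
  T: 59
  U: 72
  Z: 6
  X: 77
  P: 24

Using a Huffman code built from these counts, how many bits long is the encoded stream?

689

Greedily combine the two least-frequent nodes:
merge Z(6) and P(24): 30
merge 30 and W(51): 81
merge T(59) and U(72): 131
merge X(77) and 81: 158
merge 131 and 158: 289
Each symbol's bit-cost is frequency × depth; summing gives 689 bits (equivalently 30 + 81 + 131 + 158 + 289).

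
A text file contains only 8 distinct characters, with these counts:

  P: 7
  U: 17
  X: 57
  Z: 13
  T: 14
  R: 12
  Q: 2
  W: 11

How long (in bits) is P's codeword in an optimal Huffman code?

5

Huffman merges, smallest pair first:
merge Q(2) and P(7): 9
merge 9 and W(11): 20
merge R(12) and Z(13): 25
merge T(14) and U(17): 31
merge 20 and 25: 45
merge 31 and 45: 76
merge X(57) and 76: 133
P's leaf is at depth 5, giving a 5-bit codeword.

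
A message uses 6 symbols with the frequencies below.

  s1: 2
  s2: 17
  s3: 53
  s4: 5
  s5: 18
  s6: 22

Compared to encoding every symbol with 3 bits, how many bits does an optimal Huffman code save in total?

99

Fixed-length: 3 bits × 117 symbols = 351 bits.
Huffman merges:
s1(2) + s4(5) → 7
7 + s2(17) → 24
s5(18) + s6(22) → 40
24 + 40 → 64
s3(53) + 64 → 117
Huffman total = 7 + 24 + 40 + 64 + 117 = 252 bits.
Saving = 351 − 252 = 99 bits.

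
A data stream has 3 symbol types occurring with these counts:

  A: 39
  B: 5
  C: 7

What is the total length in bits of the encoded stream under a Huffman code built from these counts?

63

Build the Huffman tree bottom-up:
B(5) + C(7) → 12
12 + A(39) → 51
Total encoded bits = sum of merged weights = 12 + 51 = 63.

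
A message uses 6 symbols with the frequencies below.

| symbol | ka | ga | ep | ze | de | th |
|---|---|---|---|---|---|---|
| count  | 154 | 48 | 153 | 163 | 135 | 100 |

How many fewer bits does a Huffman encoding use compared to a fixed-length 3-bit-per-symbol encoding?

322

Fixed-length: 3 bits × 753 symbols = 2259 bits.
Huffman merges:
combine ga(48), th(100) → 148
combine de(135), 148 → 283
combine ep(153), ka(154) → 307
combine ze(163), 283 → 446
combine 307, 446 → 753
Huffman total = 148 + 283 + 307 + 446 + 753 = 1937 bits.
Saving = 2259 − 1937 = 322 bits.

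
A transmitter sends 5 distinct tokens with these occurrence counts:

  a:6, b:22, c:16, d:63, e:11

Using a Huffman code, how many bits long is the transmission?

223

Merge the two smallest weights repeatedly:
merge a(6) and e(11): 17
merge c(16) and 17: 33
merge b(22) and 33: 55
merge 55 and d(63): 118
The encoded length is the sum of every internal node's weight: 17 + 33 + 55 + 118 = 223 bits.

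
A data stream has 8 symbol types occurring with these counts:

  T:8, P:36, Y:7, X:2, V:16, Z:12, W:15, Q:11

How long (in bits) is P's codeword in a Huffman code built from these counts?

Huffman merges, smallest pair first:
combine X(2), Y(7) → 9
combine T(8), 9 → 17
combine Q(11), Z(12) → 23
combine W(15), V(16) → 31
combine 17, 23 → 40
combine 31, P(36) → 67
combine 40, 67 → 107
P's leaf is at depth 2, giving a 2-bit codeword.

2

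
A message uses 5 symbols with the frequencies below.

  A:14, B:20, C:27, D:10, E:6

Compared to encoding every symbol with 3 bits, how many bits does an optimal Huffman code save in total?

Fixed-length: 3 bits × 77 symbols = 231 bits.
Huffman merges:
merge E(6) and D(10): 16
merge A(14) and 16: 30
merge B(20) and C(27): 47
merge 30 and 47: 77
Huffman total = 16 + 30 + 47 + 77 = 170 bits.
Saving = 231 − 170 = 61 bits.

61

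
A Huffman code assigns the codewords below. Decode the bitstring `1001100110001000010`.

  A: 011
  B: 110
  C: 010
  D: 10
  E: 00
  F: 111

Read left to right; each codeword is recognised as soon as it completes (prefix code):
  10→D | 011→A | 00→E | 110→B | 00→E | 10→D | 00→E | 010→C
Decoded message: DAEBEDEC

DAEBEDEC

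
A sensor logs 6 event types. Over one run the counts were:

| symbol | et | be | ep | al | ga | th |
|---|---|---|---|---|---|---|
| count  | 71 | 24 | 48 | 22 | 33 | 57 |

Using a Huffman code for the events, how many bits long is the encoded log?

635

Greedily combine the two least-frequent nodes:
combine al(22), be(24) → 46
combine ga(33), 46 → 79
combine ep(48), th(57) → 105
combine et(71), 79 → 150
combine 105, 150 → 255
The encoded length is the sum of every internal node's weight: 46 + 79 + 105 + 150 + 255 = 635 bits.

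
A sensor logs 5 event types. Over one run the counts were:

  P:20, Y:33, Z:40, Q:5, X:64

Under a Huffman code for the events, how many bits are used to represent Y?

Build the tree from the bottom:
combine Q(5), P(20) → 25
combine 25, Y(33) → 58
combine Z(40), 58 → 98
combine X(64), 98 → 162
Y's leaf is at depth 3, giving a 3-bit codeword.

3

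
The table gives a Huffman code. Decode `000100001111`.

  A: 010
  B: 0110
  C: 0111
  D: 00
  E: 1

Read left to right; each codeword is recognised as soon as it completes (prefix code):
  00→D | 010→A | 00→D | 0111→C | 1→E
Decoded message: DADCE

DADCE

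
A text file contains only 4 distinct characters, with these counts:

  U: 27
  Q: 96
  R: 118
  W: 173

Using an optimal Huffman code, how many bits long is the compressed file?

778

Build the Huffman tree bottom-up:
U(27) + Q(96) → 123
R(118) + 123 → 241
W(173) + 241 → 414
Total encoded bits = sum of merged weights = 123 + 241 + 414 = 778.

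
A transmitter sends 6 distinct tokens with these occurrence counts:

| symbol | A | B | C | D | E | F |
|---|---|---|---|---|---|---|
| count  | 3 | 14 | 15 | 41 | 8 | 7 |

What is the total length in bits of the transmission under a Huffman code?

192

Merge the two smallest weights repeatedly:
A(3) + F(7) → 10
E(8) + 10 → 18
B(14) + C(15) → 29
18 + 29 → 47
D(41) + 47 → 88
The encoded length is the sum of every internal node's weight: 10 + 18 + 29 + 47 + 88 = 192 bits.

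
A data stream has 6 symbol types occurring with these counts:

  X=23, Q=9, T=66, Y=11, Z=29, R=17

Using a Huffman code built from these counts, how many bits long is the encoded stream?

Greedily combine the two least-frequent nodes:
combine Q(9), Y(11) → 20
combine R(17), 20 → 37
combine X(23), Z(29) → 52
combine 37, 52 → 89
combine T(66), 89 → 155
Each symbol's bit-cost is frequency × depth; summing gives 353 bits (equivalently 20 + 37 + 52 + 89 + 155).

353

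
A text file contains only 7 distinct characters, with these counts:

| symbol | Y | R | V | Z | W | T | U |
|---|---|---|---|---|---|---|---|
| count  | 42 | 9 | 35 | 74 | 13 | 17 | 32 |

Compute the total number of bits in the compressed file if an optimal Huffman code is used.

572

Build the Huffman tree bottom-up:
R(9) + W(13) → 22
T(17) + 22 → 39
U(32) + V(35) → 67
39 + Y(42) → 81
67 + Z(74) → 141
81 + 141 → 222
Total encoded bits = sum of merged weights = 22 + 39 + 67 + 81 + 141 + 222 = 572.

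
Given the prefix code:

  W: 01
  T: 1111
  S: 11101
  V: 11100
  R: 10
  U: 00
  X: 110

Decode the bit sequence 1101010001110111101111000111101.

Read left to right; each codeword is recognised as soon as it completes (prefix code):
  110→X | 10→R | 10→R | 00→U | 11101→S | 11101→S | 11100→V | 01→W | 11101→S
Decoded message: XRRUSSVWS

XRRUSSVWS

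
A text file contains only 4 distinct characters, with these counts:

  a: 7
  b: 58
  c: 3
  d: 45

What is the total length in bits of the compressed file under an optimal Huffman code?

178

Greedily combine the two least-frequent nodes:
combine c(3), a(7) → 10
combine 10, d(45) → 55
combine 55, b(58) → 113
Each symbol's bit-cost is frequency × depth; summing gives 178 bits (equivalently 10 + 55 + 113).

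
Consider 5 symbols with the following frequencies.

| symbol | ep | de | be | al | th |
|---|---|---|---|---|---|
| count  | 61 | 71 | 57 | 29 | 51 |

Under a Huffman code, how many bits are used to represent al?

Huffman merges, smallest pair first:
merge al(29) and th(51): 80
merge be(57) and ep(61): 118
merge de(71) and 80: 151
merge 118 and 151: 269
The subtree containing al is merged 3 times, so code length = 3.

3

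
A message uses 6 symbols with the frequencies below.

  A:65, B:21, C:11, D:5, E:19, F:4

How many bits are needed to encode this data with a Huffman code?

253

Build the Huffman tree bottom-up:
combine F(4), D(5) → 9
combine 9, C(11) → 20
combine E(19), 20 → 39
combine B(21), 39 → 60
combine 60, A(65) → 125
The encoded length is the sum of every internal node's weight: 9 + 20 + 39 + 60 + 125 = 253 bits.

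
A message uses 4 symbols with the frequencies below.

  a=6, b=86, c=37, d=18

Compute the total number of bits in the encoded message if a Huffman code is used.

232

Greedily combine the two least-frequent nodes:
merge a(6) and d(18): 24
merge 24 and c(37): 61
merge 61 and b(86): 147
Total encoded bits = sum of merged weights = 24 + 61 + 147 = 232.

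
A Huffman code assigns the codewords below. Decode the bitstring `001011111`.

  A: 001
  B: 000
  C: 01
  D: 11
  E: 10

Read left to right; each codeword is recognised as soon as it completes (prefix code):
  001→A | 01→C | 11→D | 11→D
Decoded message: ACDD

ACDD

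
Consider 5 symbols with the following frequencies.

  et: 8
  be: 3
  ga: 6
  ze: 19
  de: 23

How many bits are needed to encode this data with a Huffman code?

Merge the two smallest weights repeatedly:
combine be(3), ga(6) → 9
combine et(8), 9 → 17
combine 17, ze(19) → 36
combine de(23), 36 → 59
The encoded length is the sum of every internal node's weight: 9 + 17 + 36 + 59 = 121 bits.

121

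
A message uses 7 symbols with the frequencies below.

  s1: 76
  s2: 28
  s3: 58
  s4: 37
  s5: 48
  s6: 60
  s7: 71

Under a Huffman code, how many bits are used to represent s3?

3

Build the tree from the bottom:
s2(28) + s4(37) → 65
s5(48) + s3(58) → 106
s6(60) + 65 → 125
s7(71) + s1(76) → 147
106 + 125 → 231
147 + 231 → 378
s3's leaf is at depth 3, giving a 3-bit codeword.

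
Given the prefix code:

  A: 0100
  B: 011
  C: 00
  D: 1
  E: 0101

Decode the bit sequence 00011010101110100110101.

Read left to right; each codeword is recognised as soon as it completes (prefix code):
  00→C | 011→B | 0101→E | 011→B | 1→D | 0100→A | 1→D | 1→D | 0101→E
Decoded message: CBEBDADDE

CBEBDADDE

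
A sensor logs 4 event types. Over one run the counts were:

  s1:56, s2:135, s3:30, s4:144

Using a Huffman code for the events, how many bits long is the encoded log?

Greedily combine the two least-frequent nodes:
combine s3(30), s1(56) → 86
combine 86, s2(135) → 221
combine s4(144), 221 → 365
The encoded length is the sum of every internal node's weight: 86 + 221 + 365 = 672 bits.

672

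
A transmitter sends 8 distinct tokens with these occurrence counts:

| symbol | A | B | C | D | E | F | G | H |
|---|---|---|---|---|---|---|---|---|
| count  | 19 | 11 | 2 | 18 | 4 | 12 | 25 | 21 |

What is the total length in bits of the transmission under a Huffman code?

Merge the two smallest weights repeatedly:
C(2) + E(4) → 6
6 + B(11) → 17
F(12) + 17 → 29
D(18) + A(19) → 37
H(21) + G(25) → 46
29 + 37 → 66
46 + 66 → 112
Total encoded bits = sum of merged weights = 6 + 17 + 29 + 37 + 46 + 66 + 112 = 313.

313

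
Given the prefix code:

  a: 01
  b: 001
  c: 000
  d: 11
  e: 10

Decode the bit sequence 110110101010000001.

Read left to right; each codeword is recognised as soon as it completes (prefix code):
  11→d | 01→a | 10→e | 10→e | 10→e | 10→e | 000→c | 001→b
Decoded message: daeeeecb

daeeeecb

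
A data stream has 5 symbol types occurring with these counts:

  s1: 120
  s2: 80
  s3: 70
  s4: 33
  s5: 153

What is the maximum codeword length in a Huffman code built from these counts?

3

Merge the two lowest-weight nodes at each step:
combine s4(33), s3(70) → 103
combine s2(80), 103 → 183
combine s1(120), s5(153) → 273
combine 183, 273 → 456
Maximum depth reached is 3.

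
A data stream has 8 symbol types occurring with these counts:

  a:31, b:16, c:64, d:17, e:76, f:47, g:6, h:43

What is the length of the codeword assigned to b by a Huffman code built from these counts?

5

Huffman merges, smallest pair first:
g(6) + b(16) → 22
d(17) + 22 → 39
a(31) + 39 → 70
h(43) + f(47) → 90
c(64) + 70 → 134
e(76) + 90 → 166
134 + 166 → 300
b's leaf is at depth 5, giving a 5-bit codeword.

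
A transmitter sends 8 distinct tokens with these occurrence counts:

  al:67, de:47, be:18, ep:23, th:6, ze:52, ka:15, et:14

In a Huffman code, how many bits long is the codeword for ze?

Build the tree from the bottom:
combine th(6), et(14) → 20
combine ka(15), be(18) → 33
combine 20, ep(23) → 43
combine 33, 43 → 76
combine de(47), ze(52) → 99
combine al(67), 76 → 143
combine 99, 143 → 242
ze's leaf is at depth 2, giving a 2-bit codeword.

2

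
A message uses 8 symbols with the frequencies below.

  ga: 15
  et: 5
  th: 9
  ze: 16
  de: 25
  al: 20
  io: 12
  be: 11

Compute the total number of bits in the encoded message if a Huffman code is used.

328

Build the Huffman tree bottom-up:
merge et(5) and th(9): 14
merge be(11) and io(12): 23
merge 14 and ga(15): 29
merge ze(16) and al(20): 36
merge 23 and de(25): 48
merge 29 and 36: 65
merge 48 and 65: 113
Total encoded bits = sum of merged weights = 14 + 23 + 29 + 36 + 48 + 65 + 113 = 328.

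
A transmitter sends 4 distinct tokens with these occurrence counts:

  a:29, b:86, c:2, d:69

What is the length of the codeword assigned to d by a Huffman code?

2

Huffman merges, smallest pair first:
combine c(2), a(29) → 31
combine 31, d(69) → 100
combine b(86), 100 → 186
d sits 2 levels below the root, so its codeword is 2 bits.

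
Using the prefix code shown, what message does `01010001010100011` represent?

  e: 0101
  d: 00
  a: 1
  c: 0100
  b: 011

Read left to right; each codeword is recognised as soon as it completes (prefix code):
  0101→e | 00→d | 0101→e | 0100→c | 011→b
Decoded message: edecb

edecb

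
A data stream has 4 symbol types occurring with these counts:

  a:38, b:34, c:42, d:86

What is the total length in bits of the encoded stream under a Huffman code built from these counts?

386

Merge the two smallest weights repeatedly:
combine b(34), a(38) → 72
combine c(42), 72 → 114
combine d(86), 114 → 200
Each symbol's bit-cost is frequency × depth; summing gives 386 bits (equivalently 72 + 114 + 200).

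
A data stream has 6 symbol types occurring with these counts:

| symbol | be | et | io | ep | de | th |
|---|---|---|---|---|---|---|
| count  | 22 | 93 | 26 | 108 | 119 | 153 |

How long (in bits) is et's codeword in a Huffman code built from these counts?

Build the tree from the bottom:
merge be(22) and io(26): 48
merge 48 and et(93): 141
merge ep(108) and de(119): 227
merge 141 and th(153): 294
merge 227 and 294: 521
The subtree containing et is merged 3 times, so code length = 3.

3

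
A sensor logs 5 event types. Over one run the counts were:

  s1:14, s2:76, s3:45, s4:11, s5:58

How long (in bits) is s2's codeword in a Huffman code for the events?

Repeatedly merge the two smallest:
s4(11) + s1(14) → 25
25 + s3(45) → 70
s5(58) + 70 → 128
s2(76) + 128 → 204
s2 is a child of the root — depth 1, so its codeword is a single bit.

1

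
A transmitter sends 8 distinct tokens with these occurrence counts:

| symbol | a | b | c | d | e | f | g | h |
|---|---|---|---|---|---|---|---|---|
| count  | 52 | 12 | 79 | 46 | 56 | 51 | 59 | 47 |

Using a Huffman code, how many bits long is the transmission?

Merge the two smallest weights repeatedly:
b(12) + d(46) → 58
h(47) + f(51) → 98
a(52) + e(56) → 108
58 + g(59) → 117
c(79) + 98 → 177
108 + 117 → 225
177 + 225 → 402
Each symbol's bit-cost is frequency × depth; summing gives 1185 bits (equivalently 58 + 98 + 108 + 117 + 177 + 225 + 402).

1185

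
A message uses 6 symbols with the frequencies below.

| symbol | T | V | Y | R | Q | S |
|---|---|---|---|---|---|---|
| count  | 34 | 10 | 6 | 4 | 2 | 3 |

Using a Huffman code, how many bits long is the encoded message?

113

Build the Huffman tree bottom-up:
combine Q(2), S(3) → 5
combine R(4), 5 → 9
combine Y(6), 9 → 15
combine V(10), 15 → 25
combine 25, T(34) → 59
Each symbol's bit-cost is frequency × depth; summing gives 113 bits (equivalently 5 + 9 + 15 + 25 + 59).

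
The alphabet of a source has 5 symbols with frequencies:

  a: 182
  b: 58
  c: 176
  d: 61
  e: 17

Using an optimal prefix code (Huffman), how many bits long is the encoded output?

1017

Merge the two smallest weights repeatedly:
merge e(17) and b(58): 75
merge d(61) and 75: 136
merge 136 and c(176): 312
merge a(182) and 312: 494
Each symbol's bit-cost is frequency × depth; summing gives 1017 bits (equivalently 75 + 136 + 312 + 494).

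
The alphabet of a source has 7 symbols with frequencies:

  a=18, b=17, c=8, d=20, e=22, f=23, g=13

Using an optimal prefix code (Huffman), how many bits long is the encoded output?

339

Build the Huffman tree bottom-up:
merge c(8) and g(13): 21
merge b(17) and a(18): 35
merge d(20) and 21: 41
merge e(22) and f(23): 45
merge 35 and 41: 76
merge 45 and 76: 121
Each symbol's bit-cost is frequency × depth; summing gives 339 bits (equivalently 21 + 35 + 41 + 45 + 76 + 121).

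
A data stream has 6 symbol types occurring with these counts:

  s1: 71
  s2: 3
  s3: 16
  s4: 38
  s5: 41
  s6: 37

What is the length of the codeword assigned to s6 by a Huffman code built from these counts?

3

Build the tree from the bottom:
merge s2(3) and s3(16): 19
merge 19 and s6(37): 56
merge s4(38) and s5(41): 79
merge 56 and s1(71): 127
merge 79 and 127: 206
The subtree containing s6 is merged 3 times, so code length = 3.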